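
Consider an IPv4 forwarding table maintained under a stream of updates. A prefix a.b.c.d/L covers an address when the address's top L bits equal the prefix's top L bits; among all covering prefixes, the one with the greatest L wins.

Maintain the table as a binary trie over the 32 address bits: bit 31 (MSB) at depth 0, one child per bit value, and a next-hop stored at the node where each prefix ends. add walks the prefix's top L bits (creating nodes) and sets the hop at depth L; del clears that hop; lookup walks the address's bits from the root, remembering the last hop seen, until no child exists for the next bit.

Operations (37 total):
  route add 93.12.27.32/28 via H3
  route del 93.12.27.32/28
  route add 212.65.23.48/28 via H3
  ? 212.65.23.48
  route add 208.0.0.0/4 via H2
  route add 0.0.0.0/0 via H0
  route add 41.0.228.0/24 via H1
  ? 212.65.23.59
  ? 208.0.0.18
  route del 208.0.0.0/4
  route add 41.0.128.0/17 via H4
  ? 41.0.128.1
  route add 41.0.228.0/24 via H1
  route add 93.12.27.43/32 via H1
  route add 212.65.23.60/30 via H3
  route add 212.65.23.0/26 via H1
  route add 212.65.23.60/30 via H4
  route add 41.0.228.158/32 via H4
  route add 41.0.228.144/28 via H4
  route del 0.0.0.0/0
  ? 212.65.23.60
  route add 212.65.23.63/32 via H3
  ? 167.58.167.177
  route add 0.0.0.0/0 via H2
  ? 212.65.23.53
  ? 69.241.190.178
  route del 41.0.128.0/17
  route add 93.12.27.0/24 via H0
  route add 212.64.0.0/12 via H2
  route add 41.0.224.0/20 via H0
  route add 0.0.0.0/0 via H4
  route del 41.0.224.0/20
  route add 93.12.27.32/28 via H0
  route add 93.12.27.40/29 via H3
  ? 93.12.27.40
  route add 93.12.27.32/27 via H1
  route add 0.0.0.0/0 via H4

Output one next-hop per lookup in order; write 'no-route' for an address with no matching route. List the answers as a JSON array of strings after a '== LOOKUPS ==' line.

Process each operation:
  add 93.12.27.32/28 -> H3 at depth 28
  - 93.12.27.32/28 clear@28
  add 212.65.23.48/28 -> H3 at depth 28
  ? 212.65.23.48  path d0:-→d1:-→d2:-→d3:-→d4:-→d5:-→d6:-→d7:-→d8:-→d9:-→d10:-→d11:-→d12:-→d13:-→d14:-→d15:-→d16:-→d17:-→d18:-→d19:-→d20:-→d21:-→d22:-→d23:-→d24:-→d25:-→d26:-→d27:-→d28:H3  best=H3
  add 208.0.0.0/4 -> H2 at depth 4
  add 0.0.0.0/0 -> H0 at depth 0
  add 41.0.228.0/24 -> H1 at depth 24
  ? 212.65.23.59  path d0:H0→d1:-→d2:-→d3:-→d4:H2→d5:-→d6:-→d7:-→d8:-→d9:-→d10:-→d11:-→d12:-→d13:-→d14:-→d15:-→d16:-→d17:-→d18:-→d19:-→d20:-→d21:-→d22:-→d23:-→d24:-→d25:-→d26:-→d27:-→d28:H3  best=H3
  ? 208.0.0.18  path d0:H0→d1:-→d2:-→d3:-→d4:H2→d5:-  best=H2
  - 208.0.0.0/4 clear@4
  add 41.0.128.0/17 -> H4 at depth 17
  ? 41.0.128.1  path d0:H0→d1:-→d2:-→d3:-→d4:-→d5:-→d6:-→d7:-→d8:-→d9:-→d10:-→d11:-→d12:-→d13:-→d14:-→d15:-→d16:-→d17:H4  best=H4
  add 41.0.228.0/24 -> H1 at depth 24
  add 93.12.27.43/32 -> H1 at depth 32
  add 212.65.23.60/30 -> H3 at depth 30
  add 212.65.23.0/26 -> H1 at depth 26
  add 212.65.23.60/30 -> H4 at depth 30
  add 41.0.228.158/32 -> H4 at depth 32
  add 41.0.228.144/28 -> H4 at depth 28
  - 0.0.0.0/0 clear@0
  ? 212.65.23.60  path d0:-→d1:-→d2:-→d3:-→d4:-→d5:-→d6:-→d7:-→d8:-→d9:-→d10:-→d11:-→d12:-→d13:-→d14:-→d15:-→d16:-→d17:-→d18:-→d19:-→d20:-→d21:-→d22:-→d23:-→d24:-→d25:-→d26:H1→d27:-→d28:H3→d29:-→d30:H4  best=H4
  add 212.65.23.63/32 -> H3 at depth 32
  ? 167.58.167.177  path d0:-→d1:-  best=no-route
  add 0.0.0.0/0 -> H2 at depth 0
  ? 212.65.23.53  path d0:H2→d1:-→d2:-→d3:-→d4:-→d5:-→d6:-→d7:-→d8:-→d9:-→d10:-→d11:-→d12:-→d13:-→d14:-→d15:-→d16:-→d17:-→d18:-→d19:-→d20:-→d21:-→d22:-→d23:-→d24:-→d25:-→d26:H1→d27:-→d28:H3  best=H3
  ? 69.241.190.178  path d0:H2→d1:-→d2:-→d3:-  best=H2
  - 41.0.128.0/17 clear@17
  add 93.12.27.0/24 -> H0 at depth 24
  add 212.64.0.0/12 -> H2 at depth 12
  add 41.0.224.0/20 -> H0 at depth 20
  add 0.0.0.0/0 -> H4 at depth 0
  - 41.0.224.0/20 clear@20
  add 93.12.27.32/28 -> H0 at depth 28
  add 93.12.27.40/29 -> H3 at depth 29
  ? 93.12.27.40  path d0:H4→d1:-→d2:-→d3:-→d4:-→d5:-→d6:-→d7:-→d8:-→d9:-→d10:-→d11:-→d12:-→d13:-→d14:-→d15:-→d16:-→d17:-→d18:-→d19:-→d20:-→d21:-→d22:-→d23:-→d24:H0→d25:-→d26:-→d27:-→d28:H0→d29:H3→d30:-  best=H3
  add 93.12.27.32/27 -> H1 at depth 27
  add 0.0.0.0/0 -> H4 at depth 0

== LOOKUPS ==
["H3","H3","H2","H4","H4","no-route","H3","H2","H3"]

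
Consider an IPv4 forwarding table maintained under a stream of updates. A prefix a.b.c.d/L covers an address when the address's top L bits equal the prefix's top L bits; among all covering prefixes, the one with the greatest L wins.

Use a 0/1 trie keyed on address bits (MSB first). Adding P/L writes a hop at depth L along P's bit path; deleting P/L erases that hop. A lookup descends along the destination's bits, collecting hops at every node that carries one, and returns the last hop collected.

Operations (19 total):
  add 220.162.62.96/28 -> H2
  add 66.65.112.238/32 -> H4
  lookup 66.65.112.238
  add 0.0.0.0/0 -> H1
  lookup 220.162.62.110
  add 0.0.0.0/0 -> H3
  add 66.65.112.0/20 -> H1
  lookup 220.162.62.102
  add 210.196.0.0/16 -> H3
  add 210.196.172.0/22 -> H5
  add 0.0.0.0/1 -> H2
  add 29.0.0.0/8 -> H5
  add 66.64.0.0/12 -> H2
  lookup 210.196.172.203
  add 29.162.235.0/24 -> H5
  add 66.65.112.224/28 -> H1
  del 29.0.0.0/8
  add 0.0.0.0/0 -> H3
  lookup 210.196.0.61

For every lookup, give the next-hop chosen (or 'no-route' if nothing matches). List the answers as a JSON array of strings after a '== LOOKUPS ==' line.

Trace:
  add 220.162.62.96/28 -> H2 at depth 28
  add 66.65.112.238/32 -> H4 at depth 32
  ? 66.65.112.238  path d0:-→d1:-→d2:-→d3:-→d4:-→d5:-→d6:-→d7:-→d8:-→d9:-→d10:-→d11:-→d12:-→d13:-→d14:-→d15:-→d16:-→d17:-→d18:-→d19:-→d20:-→d21:-→d22:-→d23:-→d24:-→d25:-→d26:-→d27:-→d28:-→d29:-→d30:-→d31:-→d32:H4  best=H4
  add 0.0.0.0/0 -> H1 at depth 0
  ? 220.162.62.110  path d0:H1→d1:-→d2:-→d3:-→d4:-→d5:-→d6:-→d7:-→d8:-→d9:-→d10:-→d11:-→d12:-→d13:-→d14:-→d15:-→d16:-→d17:-→d18:-→d19:-→d20:-→d21:-→d22:-→d23:-→d24:-→d25:-→d26:-→d27:-→d28:H2  best=H2
  add 0.0.0.0/0 -> H3 at depth 0
  add 66.65.112.0/20 -> H1 at depth 20
  ? 220.162.62.102  path d0:H3→d1:-→d2:-→d3:-→d4:-→d5:-→d6:-→d7:-→d8:-→d9:-→d10:-→d11:-→d12:-→d13:-→d14:-→d15:-→d16:-→d17:-→d18:-→d19:-→d20:-→d21:-→d22:-→d23:-→d24:-→d25:-→d26:-→d27:-→d28:H2  best=H2
  add 210.196.0.0/16 -> H3 at depth 16
  add 210.196.172.0/22 -> H5 at depth 22
  add 0.0.0.0/1 -> H2 at depth 1
  add 29.0.0.0/8 -> H5 at depth 8
  add 66.64.0.0/12 -> H2 at depth 12
  ? 210.196.172.203  path d0:H3→d1:-→d2:-→d3:-→d4:-→d5:-→d6:-→d7:-→d8:-→d9:-→d10:-→d11:-→d12:-→d13:-→d14:-→d15:-→d16:H3→d17:-→d18:-→d19:-→d20:-→d21:-→d22:H5  best=H5
  add 29.162.235.0/24 -> H5 at depth 24
  add 66.65.112.224/28 -> H1 at depth 28
  - 29.0.0.0/8 clear@8
  add 0.0.0.0/0 -> H3 at depth 0
  ? 210.196.0.61  path d0:H3→d1:-→d2:-→d3:-→d4:-→d5:-→d6:-→d7:-→d8:-→d9:-→d10:-→d11:-→d12:-→d13:-→d14:-→d15:-→d16:H3  best=H3

== LOOKUPS ==
["H4","H2","H2","H5","H3"]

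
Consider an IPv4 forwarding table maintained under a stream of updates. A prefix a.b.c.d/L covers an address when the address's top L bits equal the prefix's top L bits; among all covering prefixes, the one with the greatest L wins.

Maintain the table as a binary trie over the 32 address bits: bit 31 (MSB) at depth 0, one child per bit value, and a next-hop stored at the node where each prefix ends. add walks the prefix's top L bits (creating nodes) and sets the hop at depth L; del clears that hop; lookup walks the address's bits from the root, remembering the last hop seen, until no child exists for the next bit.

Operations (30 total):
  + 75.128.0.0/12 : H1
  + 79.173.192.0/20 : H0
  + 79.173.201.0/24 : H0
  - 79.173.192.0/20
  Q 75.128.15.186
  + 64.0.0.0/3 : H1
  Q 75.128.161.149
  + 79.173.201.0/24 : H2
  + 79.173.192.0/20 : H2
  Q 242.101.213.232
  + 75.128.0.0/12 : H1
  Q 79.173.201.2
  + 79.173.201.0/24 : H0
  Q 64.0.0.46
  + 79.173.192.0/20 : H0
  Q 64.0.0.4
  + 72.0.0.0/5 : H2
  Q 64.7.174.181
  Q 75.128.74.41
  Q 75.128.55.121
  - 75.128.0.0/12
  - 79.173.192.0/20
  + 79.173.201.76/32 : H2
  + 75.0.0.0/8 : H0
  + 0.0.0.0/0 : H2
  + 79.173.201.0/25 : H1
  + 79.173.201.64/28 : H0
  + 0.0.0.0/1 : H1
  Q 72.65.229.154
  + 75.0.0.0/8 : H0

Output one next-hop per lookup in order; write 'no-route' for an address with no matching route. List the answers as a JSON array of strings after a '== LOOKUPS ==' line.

Apply in order:
  add 75.128.0.0/12 -> H1 at depth 12
  add 79.173.192.0/20 -> H0 at depth 20
  add 79.173.201.0/24 -> H0 at depth 24
  - 79.173.192.0/20 clear@20
  lookup 75.128.15.186: bits 010010111000 walk d0:-→d1:-→d2:-→d3:-→d4:-→d5:-→d6:-→d7:-→d8:-→d9:-→d10:-→d11:-→d12:H1 -> H1
  add 64.0.0.0/3 -> H1 at depth 3
  lookup 75.128.161.149: bits 010010111000 walk d0:-→d1:-→d2:-→d3:H1→d4:-→d5:-→d6:-→d7:-→d8:-→d9:-→d10:-→d11:-→d12:H1 -> H1
  add 79.173.201.0/24 -> H2 at depth 24
  add 79.173.192.0/20 -> H2 at depth 20
  lookup 242.101.213.232: bits ε walk d0:- -> no-route
  add 75.128.0.0/12 -> H1 at depth 12
  lookup 79.173.201.2: bits 010011111010110111001001 walk d0:-→d1:-→d2:-→d3:H1→d4:-→d5:-→d6:-→d7:-→d8:-→d9:-→d10:-→d11:-→d12:-→d13:-→d14:-→d15:-→d16:-→d17:-→d18:-→d19:-→d20:H2→d21:-→d22:-→d23:-→d24:H2 -> H2
  add 79.173.201.0/24 -> H0 at depth 24
  lookup 64.0.0.46: bits 0100 walk d0:-→d1:-→d2:-→d3:H1→d4:- -> H1
  add 79.173.192.0/20 -> H0 at depth 20
  lookup 64.0.0.4: bits 0100 walk d0:-→d1:-→d2:-→d3:H1→d4:- -> H1
  add 72.0.0.0/5 -> H2 at depth 5
  lookup 64.7.174.181: bits 0100 walk d0:-→d1:-→d2:-→d3:H1→d4:- -> H1
  lookup 75.128.74.41: bits 010010111000 walk d0:-→d1:-→d2:-→d3:H1→d4:-→d5:H2→d6:-→d7:-→d8:-→d9:-→d10:-→d11:-→d12:H1 -> H1
  lookup 75.128.55.121: bits 010010111000 walk d0:-→d1:-→d2:-→d3:H1→d4:-→d5:H2→d6:-→d7:-→d8:-→d9:-→d10:-→d11:-→d12:H1 -> H1
  - 75.128.0.0/12 clear@12
  - 79.173.192.0/20 clear@20
  add 79.173.201.76/32 -> H2 at depth 32
  add 75.0.0.0/8 -> H0 at depth 8
  add 0.0.0.0/0 -> H2 at depth 0
  add 79.173.201.0/25 -> H1 at depth 25
  add 79.173.201.64/28 -> H0 at depth 28
  add 0.0.0.0/1 -> H1 at depth 1
  lookup 72.65.229.154: bits 010010 walk d0:H2→d1:H1→d2:-→d3:H1→d4:-→d5:H2→d6:- -> H2
  add 75.0.0.0/8 -> H0 at depth 8

== LOOKUPS ==
["H1","H1","no-route","H2","H1","H1","H1","H1","H1","H2"]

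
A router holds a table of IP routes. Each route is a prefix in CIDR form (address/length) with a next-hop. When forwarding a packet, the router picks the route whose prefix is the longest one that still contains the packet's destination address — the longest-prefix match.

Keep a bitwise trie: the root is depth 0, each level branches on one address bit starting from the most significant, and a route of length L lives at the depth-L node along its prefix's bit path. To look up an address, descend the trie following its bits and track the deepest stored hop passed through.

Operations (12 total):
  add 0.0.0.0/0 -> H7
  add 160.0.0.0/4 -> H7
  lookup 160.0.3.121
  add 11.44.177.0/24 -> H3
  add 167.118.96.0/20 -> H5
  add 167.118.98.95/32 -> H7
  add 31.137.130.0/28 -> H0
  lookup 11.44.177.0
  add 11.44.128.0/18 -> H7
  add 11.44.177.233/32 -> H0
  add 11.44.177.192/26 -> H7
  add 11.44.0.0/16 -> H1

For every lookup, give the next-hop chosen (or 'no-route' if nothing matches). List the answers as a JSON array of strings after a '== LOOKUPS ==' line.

Trace:
  + 0.0.0.0/0 (H7) depth=0
  + 160.0.0.0/4 (H7) depth=4
  Q 160.0.3.121: descend 1010 ; hops seen [H7,H7] ; pick H7
  + 11.44.177.0/24 (H3) depth=24
  + 167.118.96.0/20 (H5) depth=20
  + 167.118.98.95/32 (H7) depth=32
  + 31.137.130.0/28 (H0) depth=28
  Q 11.44.177.0: descend 000010110010110010110001 ; hops seen [H7,H3] ; pick H3
  + 11.44.128.0/18 (H7) depth=18
  + 11.44.177.233/32 (H0) depth=32
  + 11.44.177.192/26 (H7) depth=26
  + 11.44.0.0/16 (H1) depth=16

== LOOKUPS ==
["H7","H3"]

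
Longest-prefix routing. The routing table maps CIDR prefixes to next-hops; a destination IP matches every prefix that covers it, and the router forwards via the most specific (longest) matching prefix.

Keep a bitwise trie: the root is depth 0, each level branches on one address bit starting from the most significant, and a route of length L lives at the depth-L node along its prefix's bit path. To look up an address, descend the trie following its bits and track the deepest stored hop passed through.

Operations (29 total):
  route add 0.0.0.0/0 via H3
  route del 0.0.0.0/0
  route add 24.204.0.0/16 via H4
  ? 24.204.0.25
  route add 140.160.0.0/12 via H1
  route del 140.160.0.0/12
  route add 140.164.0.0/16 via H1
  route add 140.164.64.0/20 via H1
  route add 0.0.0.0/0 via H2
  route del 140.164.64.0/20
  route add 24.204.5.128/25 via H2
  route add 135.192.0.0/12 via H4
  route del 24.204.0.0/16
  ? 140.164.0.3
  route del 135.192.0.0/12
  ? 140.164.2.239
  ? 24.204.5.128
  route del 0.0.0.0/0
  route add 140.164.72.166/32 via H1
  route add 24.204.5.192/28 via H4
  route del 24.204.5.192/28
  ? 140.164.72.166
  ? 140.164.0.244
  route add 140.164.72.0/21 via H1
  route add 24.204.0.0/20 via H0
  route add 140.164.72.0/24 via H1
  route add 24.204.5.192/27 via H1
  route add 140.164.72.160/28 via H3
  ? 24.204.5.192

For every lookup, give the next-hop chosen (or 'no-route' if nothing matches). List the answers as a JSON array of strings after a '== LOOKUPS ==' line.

Process each operation:
  add 0.0.0.0/0 -> H3 at depth 0
  - 0.0.0.0/0 clear@0
  add 24.204.0.0/16 -> H4 at depth 16
  lookup 24.204.0.25: bits 0001100011001100 walk d0:-→d1:-→d2:-→d3:-→d4:-→d5:-→d6:-→d7:-→d8:-→d9:-→d10:-→d11:-→d12:-→d13:-→d14:-→d15:-→d16:H4 -> H4
  add 140.160.0.0/12 -> H1 at depth 12
  - 140.160.0.0/12 clear@12
  add 140.164.0.0/16 -> H1 at depth 16
  add 140.164.64.0/20 -> H1 at depth 20
  add 0.0.0.0/0 -> H2 at depth 0
  - 140.164.64.0/20 clear@20
  add 24.204.5.128/25 -> H2 at depth 25
  add 135.192.0.0/12 -> H4 at depth 12
  - 24.204.0.0/16 clear@16
  lookup 140.164.0.3: bits 10001100101001000 walk d0:H2→d1:-→d2:-→d3:-→d4:-→d5:-→d6:-→d7:-→d8:-→d9:-→d10:-→d11:-→d12:-→d13:-→d14:-→d15:-→d16:H1→d17:- -> H1
  - 135.192.0.0/12 clear@12
  lookup 140.164.2.239: bits 10001100101001000 walk d0:H2→d1:-→d2:-→d3:-→d4:-→d5:-→d6:-→d7:-→d8:-→d9:-→d10:-→d11:-→d12:-→d13:-→d14:-→d15:-→d16:H1→d17:- -> H1
  lookup 24.204.5.128: bits 0001100011001100000001011 walk d0:H2→d1:-→d2:-→d3:-→d4:-→d5:-→d6:-→d7:-→d8:-→d9:-→d10:-→d11:-→d12:-→d13:-→d14:-→d15:-→d16:-→d17:-→d18:-→d19:-→d20:-→d21:-→d22:-→d23:-→d24:-→d25:H2 -> H2
  - 0.0.0.0/0 clear@0
  add 140.164.72.166/32 -> H1 at depth 32
  add 24.204.5.192/28 -> H4 at depth 28
  - 24.204.5.192/28 clear@28
  lookup 140.164.72.166: bits 10001100101001000100100010100110 walk d0:-→d1:-→d2:-→d3:-→d4:-→d5:-→d6:-→d7:-→d8:-→d9:-→d10:-→d11:-→d12:-→d13:-→d14:-→d15:-→d16:H1→d17:-→d18:-→d19:-→d20:-→d21:-→d22:-→d23:-→d24:-→d25:-→d26:-→d27:-→d28:-→d29:-→d30:-→d31:-→d32:H1 -> H1
  lookup 140.164.0.244: bits 10001100101001000 walk d0:-→d1:-→d2:-→d3:-→d4:-→d5:-→d6:-→d7:-→d8:-→d9:-→d10:-→d11:-→d12:-→d13:-→d14:-→d15:-→d16:H1→d17:- -> H1
  add 140.164.72.0/21 -> H1 at depth 21
  add 24.204.0.0/20 -> H0 at depth 20
  add 140.164.72.0/24 -> H1 at depth 24
  add 24.204.5.192/27 -> H1 at depth 27
  add 140.164.72.160/28 -> H3 at depth 28
  lookup 24.204.5.192: bits 0001100011001100000001011100 walk d0:-→d1:-→d2:-→d3:-→d4:-→d5:-→d6:-→d7:-→d8:-→d9:-→d10:-→d11:-→d12:-→d13:-→d14:-→d15:-→d16:-→d17:-→d18:-→d19:-→d20:H0→d21:-→d22:-→d23:-→d24:-→d25:H2→d26:-→d27:H1→d28:- -> H1

== LOOKUPS ==
["H4","H1","H1","H2","H1","H1","H1"]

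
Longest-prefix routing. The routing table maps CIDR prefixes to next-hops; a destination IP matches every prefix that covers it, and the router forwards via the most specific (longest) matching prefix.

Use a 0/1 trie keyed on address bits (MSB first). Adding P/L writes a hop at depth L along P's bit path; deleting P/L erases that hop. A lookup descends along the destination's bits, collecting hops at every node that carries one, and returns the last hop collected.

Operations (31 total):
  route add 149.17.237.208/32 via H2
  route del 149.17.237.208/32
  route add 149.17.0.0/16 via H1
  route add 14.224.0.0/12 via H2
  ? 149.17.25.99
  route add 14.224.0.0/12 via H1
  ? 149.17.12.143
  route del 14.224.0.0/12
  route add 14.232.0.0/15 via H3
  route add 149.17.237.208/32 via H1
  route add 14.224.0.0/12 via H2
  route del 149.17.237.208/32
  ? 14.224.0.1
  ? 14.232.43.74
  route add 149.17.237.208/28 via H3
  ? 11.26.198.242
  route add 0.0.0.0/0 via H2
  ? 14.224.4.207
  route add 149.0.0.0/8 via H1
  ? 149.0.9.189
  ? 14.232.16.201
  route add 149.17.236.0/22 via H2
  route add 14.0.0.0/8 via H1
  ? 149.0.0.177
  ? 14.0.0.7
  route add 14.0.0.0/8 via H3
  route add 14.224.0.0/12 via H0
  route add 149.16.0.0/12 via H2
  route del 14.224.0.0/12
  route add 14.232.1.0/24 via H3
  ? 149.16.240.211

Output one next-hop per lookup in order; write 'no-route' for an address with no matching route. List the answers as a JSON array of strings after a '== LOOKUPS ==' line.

Trace:
  add 149.17.237.208/32 -> H2 at depth 32
  del 149.17.237.208/32 (clear depth 32)
  add 149.17.0.0/16 -> H1 at depth 16
  add 14.224.0.0/12 -> H2 at depth 12
  ? 149.17.25.99  path d0:-→d1:-→d2:-→d3:-→d4:-→d5:-→d6:-→d7:-→d8:-→d9:-→d10:-→d11:-→d12:-→d13:-→d14:-→d15:-→d16:H1  best=H1
  add 14.224.0.0/12 -> H1 at depth 12
  ? 149.17.12.143  path d0:-→d1:-→d2:-→d3:-→d4:-→d5:-→d6:-→d7:-→d8:-→d9:-→d10:-→d11:-→d12:-→d13:-→d14:-→d15:-→d16:H1  best=H1
  del 14.224.0.0/12 (clear depth 12)
  add 14.232.0.0/15 -> H3 at depth 15
  add 149.17.237.208/32 -> H1 at depth 32
  add 14.224.0.0/12 -> H2 at depth 12
  del 149.17.237.208/32 (clear depth 32)
  ? 14.224.0.1  path d0:-→d1:-→d2:-→d3:-→d4:-→d5:-→d6:-→d7:-→d8:-→d9:-→d10:-→d11:-→d12:H2  best=H2
  ? 14.232.43.74  path d0:-→d1:-→d2:-→d3:-→d4:-→d5:-→d6:-→d7:-→d8:-→d9:-→d10:-→d11:-→d12:H2→d13:-→d14:-→d15:H3  best=H3
  add 149.17.237.208/28 -> H3 at depth 28
  ? 11.26.198.242  path d0:-→d1:-→d2:-→d3:-→d4:-→d5:-  best=no-route
  add 0.0.0.0/0 -> H2 at depth 0
  ? 14.224.4.207  path d0:H2→d1:-→d2:-→d3:-→d4:-→d5:-→d6:-→d7:-→d8:-→d9:-→d10:-→d11:-→d12:H2  best=H2
  add 149.0.0.0/8 -> H1 at depth 8
  ? 149.0.9.189  path d0:H2→d1:-→d2:-→d3:-→d4:-→d5:-→d6:-→d7:-→d8:H1→d9:-→d10:-→d11:-  best=H1
  ? 14.232.16.201  path d0:H2→d1:-→d2:-→d3:-→d4:-→d5:-→d6:-→d7:-→d8:-→d9:-→d10:-→d11:-→d12:H2→d13:-→d14:-→d15:H3  best=H3
  add 149.17.236.0/22 -> H2 at depth 22
  add 14.0.0.0/8 -> H1 at depth 8
  ? 149.0.0.177  path d0:H2→d1:-→d2:-→d3:-→d4:-→d5:-→d6:-→d7:-→d8:H1→d9:-→d10:-→d11:-  best=H1
  ? 14.0.0.7  path d0:H2→d1:-→d2:-→d3:-→d4:-→d5:-→d6:-→d7:-→d8:H1  best=H1
  add 14.0.0.0/8 -> H3 at depth 8
  add 14.224.0.0/12 -> H0 at depth 12
  add 149.16.0.0/12 -> H2 at depth 12
  del 14.224.0.0/12 (clear depth 12)
  add 14.232.1.0/24 -> H3 at depth 24
  ? 149.16.240.211  path d0:H2→d1:-→d2:-→d3:-→d4:-→d5:-→d6:-→d7:-→d8:H1→d9:-→d10:-→d11:-→d12:H2→d13:-→d14:-→d15:-  best=H2

== LOOKUPS ==
["H1","H1","H2","H3","no-route","H2","H1","H3","H1","H1","H2"]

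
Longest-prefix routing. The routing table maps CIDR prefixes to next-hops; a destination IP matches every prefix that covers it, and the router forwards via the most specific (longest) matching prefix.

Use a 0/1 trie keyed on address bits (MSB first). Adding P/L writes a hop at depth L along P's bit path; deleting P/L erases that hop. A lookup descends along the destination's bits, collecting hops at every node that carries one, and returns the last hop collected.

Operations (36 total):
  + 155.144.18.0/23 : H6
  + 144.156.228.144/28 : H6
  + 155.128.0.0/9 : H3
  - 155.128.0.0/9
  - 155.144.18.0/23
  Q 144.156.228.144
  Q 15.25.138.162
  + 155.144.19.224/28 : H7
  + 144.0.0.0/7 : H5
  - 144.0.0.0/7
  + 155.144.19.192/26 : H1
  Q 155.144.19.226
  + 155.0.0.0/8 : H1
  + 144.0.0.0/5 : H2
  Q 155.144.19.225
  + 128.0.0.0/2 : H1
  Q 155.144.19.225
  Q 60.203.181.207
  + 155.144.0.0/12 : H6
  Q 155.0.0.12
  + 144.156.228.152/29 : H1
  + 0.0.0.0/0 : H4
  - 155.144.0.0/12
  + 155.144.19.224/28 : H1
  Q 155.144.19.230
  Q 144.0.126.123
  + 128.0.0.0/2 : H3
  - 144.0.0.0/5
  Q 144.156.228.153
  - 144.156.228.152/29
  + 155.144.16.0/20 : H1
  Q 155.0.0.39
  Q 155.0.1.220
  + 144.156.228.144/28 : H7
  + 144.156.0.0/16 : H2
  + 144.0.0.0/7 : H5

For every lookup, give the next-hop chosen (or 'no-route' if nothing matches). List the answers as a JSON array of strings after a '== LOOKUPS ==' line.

Trace:
  add 155.144.18.0/23 -> H6 at depth 23
  add 144.156.228.144/28 -> H6 at depth 28
  add 155.128.0.0/9 -> H3 at depth 9
  - 155.128.0.0/9 clear@9
  - 155.144.18.0/23 clear@23
  lookup 144.156.228.144: bits 1001000010011100111001001001 walk d0:-→d1:-→d2:-→d3:-→d4:-→d5:-→d6:-→d7:-→d8:-→d9:-→d10:-→d11:-→d12:-→d13:-→d14:-→d15:-→d16:-→d17:-→d18:-→d19:-→d20:-→d21:-→d22:-→d23:-→d24:-→d25:-→d26:-→d27:-→d28:H6 -> H6
  lookup 15.25.138.162: bits ε walk d0:- -> no-route
  add 155.144.19.224/28 -> H7 at depth 28
  add 144.0.0.0/7 -> H5 at depth 7
  - 144.0.0.0/7 clear@7
  add 155.144.19.192/26 -> H1 at depth 26
  lookup 155.144.19.226: bits 1001101110010000000100111110 walk d0:-→d1:-→d2:-→d3:-→d4:-→d5:-→d6:-→d7:-→d8:-→d9:-→d10:-→d11:-→d12:-→d13:-→d14:-→d15:-→d16:-→d17:-→d18:-→d19:-→d20:-→d21:-→d22:-→d23:-→d24:-→d25:-→d26:H1→d27:-→d28:H7 -> H7
  add 155.0.0.0/8 -> H1 at depth 8
  add 144.0.0.0/5 -> H2 at depth 5
  lookup 155.144.19.225: bits 1001101110010000000100111110 walk d0:-→d1:-→d2:-→d3:-→d4:-→d5:-→d6:-→d7:-→d8:H1→d9:-→d10:-→d11:-→d12:-→d13:-→d14:-→d15:-→d16:-→d17:-→d18:-→d19:-→d20:-→d21:-→d22:-→d23:-→d24:-→d25:-→d26:H1→d27:-→d28:H7 -> H7
  add 128.0.0.0/2 -> H1 at depth 2
  lookup 155.144.19.225: bits 1001101110010000000100111110 walk d0:-→d1:-→d2:H1→d3:-→d4:-→d5:-→d6:-→d7:-→d8:H1→d9:-→d10:-→d11:-→d12:-→d13:-→d14:-→d15:-→d16:-→d17:-→d18:-→d19:-→d20:-→d21:-→d22:-→d23:-→d24:-→d25:-→d26:H1→d27:-→d28:H7 -> H7
  lookup 60.203.181.207: bits ε walk d0:- -> no-route
  add 155.144.0.0/12 -> H6 at depth 12
  lookup 155.0.0.12: bits 10011011 walk d0:-→d1:-→d2:H1→d3:-→d4:-→d5:-→d6:-→d7:-→d8:H1 -> H1
  add 144.156.228.152/29 -> H1 at depth 29
  add 0.0.0.0/0 -> H4 at depth 0
  - 155.144.0.0/12 clear@12
  add 155.144.19.224/28 -> H1 at depth 28
  lookup 155.144.19.230: bits 1001101110010000000100111110 walk d0:H4→d1:-→d2:H1→d3:-→d4:-→d5:-→d6:-→d7:-→d8:H1→d9:-→d10:-→d11:-→d12:-→d13:-→d14:-→d15:-→d16:-→d17:-→d18:-→d19:-→d20:-→d21:-→d22:-→d23:-→d24:-→d25:-→d26:H1→d27:-→d28:H1 -> H1
  lookup 144.0.126.123: bits 10010000 walk d0:H4→d1:-→d2:H1→d3:-→d4:-→d5:H2→d6:-→d7:-→d8:- -> H2
  add 128.0.0.0/2 -> H3 at depth 2
  - 144.0.0.0/5 clear@5
  lookup 144.156.228.153: bits 10010000100111001110010010011 walk d0:H4→d1:-→d2:H3→d3:-→d4:-→d5:-→d6:-→d7:-→d8:-→d9:-→d10:-→d11:-→d12:-→d13:-→d14:-→d15:-→d16:-→d17:-→d18:-→d19:-→d20:-→d21:-→d22:-→d23:-→d24:-→d25:-→d26:-→d27:-→d28:H6→d29:H1 -> H1
  - 144.156.228.152/29 clear@29
  add 155.144.16.0/20 -> H1 at depth 20
  lookup 155.0.0.39: bits 10011011 walk d0:H4→d1:-→d2:H3→d3:-→d4:-→d5:-→d6:-→d7:-→d8:H1 -> H1
  lookup 155.0.1.220: bits 10011011 walk d0:H4→d1:-→d2:H3→d3:-→d4:-→d5:-→d6:-→d7:-→d8:H1 -> H1
  add 144.156.228.144/28 -> H7 at depth 28
  add 144.156.0.0/16 -> H2 at depth 16
  add 144.0.0.0/7 -> H5 at depth 7

== LOOKUPS ==
["H6","no-route","H7","H7","H7","no-route","H1","H1","H2","H1","H1","H1"]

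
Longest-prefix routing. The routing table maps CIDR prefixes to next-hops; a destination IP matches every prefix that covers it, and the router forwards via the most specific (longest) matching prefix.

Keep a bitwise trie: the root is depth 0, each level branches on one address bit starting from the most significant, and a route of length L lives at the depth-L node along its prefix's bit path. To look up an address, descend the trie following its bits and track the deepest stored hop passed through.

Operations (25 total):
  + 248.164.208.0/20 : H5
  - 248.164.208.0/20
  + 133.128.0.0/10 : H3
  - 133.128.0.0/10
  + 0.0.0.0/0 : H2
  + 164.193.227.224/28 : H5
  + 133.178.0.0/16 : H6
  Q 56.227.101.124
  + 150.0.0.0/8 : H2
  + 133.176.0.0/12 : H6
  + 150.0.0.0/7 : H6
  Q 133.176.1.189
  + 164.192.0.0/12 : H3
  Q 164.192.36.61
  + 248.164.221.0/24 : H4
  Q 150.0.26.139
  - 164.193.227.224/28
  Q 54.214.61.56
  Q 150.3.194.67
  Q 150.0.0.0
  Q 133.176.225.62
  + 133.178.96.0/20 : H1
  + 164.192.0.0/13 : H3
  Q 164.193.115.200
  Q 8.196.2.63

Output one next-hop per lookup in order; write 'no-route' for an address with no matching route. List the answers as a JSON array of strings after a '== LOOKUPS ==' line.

Process each operation:
  + 248.164.208.0/20 (H5) depth=20
  - 248.164.208.0/20 clear@20
  + 133.128.0.0/10 (H3) depth=10
  - 133.128.0.0/10 clear@10
  + 0.0.0.0/0 (H2) depth=0
  + 164.193.227.224/28 (H5) depth=28
  + 133.178.0.0/16 (H6) depth=16
  ? 56.227.101.124  path d0:H2  best=H2
  + 150.0.0.0/8 (H2) depth=8
  + 133.176.0.0/12 (H6) depth=12
  + 150.0.0.0/7 (H6) depth=7
  ? 133.176.1.189  path d0:H2→d1:-→d2:-→d3:-→d4:-→d5:-→d6:-→d7:-→d8:-→d9:-→d10:-→d11:-→d12:H6→d13:-→d14:-  best=H6
  + 164.192.0.0/12 (H3) depth=12
  ? 164.192.36.61  path d0:H2→d1:-→d2:-→d3:-→d4:-→d5:-→d6:-→d7:-→d8:-→d9:-→d10:-→d11:-→d12:H3→d13:-→d14:-→d15:-  best=H3
  + 248.164.221.0/24 (H4) depth=24
  ? 150.0.26.139  path d0:H2→d1:-→d2:-→d3:-→d4:-→d5:-→d6:-→d7:H6→d8:H2  best=H2
  - 164.193.227.224/28 clear@28
  ? 54.214.61.56  path d0:H2  best=H2
  ? 150.3.194.67  path d0:H2→d1:-→d2:-→d3:-→d4:-→d5:-→d6:-→d7:H6→d8:H2  best=H2
  ? 150.0.0.0  path d0:H2→d1:-→d2:-→d3:-→d4:-→d5:-→d6:-→d7:H6→d8:H2  best=H2
  ? 133.176.225.62  path d0:H2→d1:-→d2:-→d3:-→d4:-→d5:-→d6:-→d7:-→d8:-→d9:-→d10:-→d11:-→d12:H6→d13:-→d14:-  best=H6
  + 133.178.96.0/20 (H1) depth=20
  + 164.192.0.0/13 (H3) depth=13
  ? 164.193.115.200  path d0:H2→d1:-→d2:-→d3:-→d4:-→d5:-→d6:-→d7:-→d8:-→d9:-→d10:-→d11:-→d12:H3→d13:H3→d14:-→d15:-→d16:-  best=H3
  ? 8.196.2.63  path d0:H2  best=H2

== LOOKUPS ==
["H2","H6","H3","H2","H2","H2","H2","H6","H3","H2"]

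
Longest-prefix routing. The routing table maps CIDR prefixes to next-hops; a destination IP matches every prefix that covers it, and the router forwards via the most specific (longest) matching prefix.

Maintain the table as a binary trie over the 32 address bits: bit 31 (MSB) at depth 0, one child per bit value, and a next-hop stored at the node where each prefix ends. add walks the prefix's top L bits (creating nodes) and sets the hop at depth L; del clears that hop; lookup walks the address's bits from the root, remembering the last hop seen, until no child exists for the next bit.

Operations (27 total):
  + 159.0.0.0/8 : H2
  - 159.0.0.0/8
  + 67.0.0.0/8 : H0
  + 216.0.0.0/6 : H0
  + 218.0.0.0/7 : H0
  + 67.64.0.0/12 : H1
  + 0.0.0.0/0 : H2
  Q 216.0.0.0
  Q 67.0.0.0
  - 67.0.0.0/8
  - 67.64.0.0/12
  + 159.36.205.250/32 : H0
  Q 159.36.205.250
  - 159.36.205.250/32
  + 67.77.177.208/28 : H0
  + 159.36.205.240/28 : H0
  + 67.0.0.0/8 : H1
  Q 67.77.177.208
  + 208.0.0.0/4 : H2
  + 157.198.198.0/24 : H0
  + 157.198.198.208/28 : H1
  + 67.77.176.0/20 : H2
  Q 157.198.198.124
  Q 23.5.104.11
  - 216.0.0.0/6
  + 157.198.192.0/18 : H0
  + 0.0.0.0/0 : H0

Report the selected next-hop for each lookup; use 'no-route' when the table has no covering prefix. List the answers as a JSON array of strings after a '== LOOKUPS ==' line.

Trace:
  add 159.0.0.0/8 -> H2 at depth 8
  - 159.0.0.0/8 clear@8
  add 67.0.0.0/8 -> H0 at depth 8
  add 216.0.0.0/6 -> H0 at depth 6
  add 218.0.0.0/7 -> H0 at depth 7
  add 67.64.0.0/12 -> H1 at depth 12
  add 0.0.0.0/0 -> H2 at depth 0
  Q 216.0.0.0: descend 110110 ; hops seen [H2,H0] ; pick H0
  Q 67.0.0.0: descend 010000110 ; hops seen [H2,H0] ; pick H0
  - 67.0.0.0/8 clear@8
  - 67.64.0.0/12 clear@12
  add 159.36.205.250/32 -> H0 at depth 32
  Q 159.36.205.250: descend 10011111001001001100110111111010 ; hops seen [H2,H0] ; pick H0
  - 159.36.205.250/32 clear@32
  add 67.77.177.208/28 -> H0 at depth 28
  add 159.36.205.240/28 -> H0 at depth 28
  add 67.0.0.0/8 -> H1 at depth 8
  Q 67.77.177.208: descend 0100001101001101101100011101 ; hops seen [H2,H1,H0] ; pick H0
  add 208.0.0.0/4 -> H2 at depth 4
  add 157.198.198.0/24 -> H0 at depth 24
  add 157.198.198.208/28 -> H1 at depth 28
  add 67.77.176.0/20 -> H2 at depth 20
  Q 157.198.198.124: descend 100111011100011011000110 ; hops seen [H2,H0] ; pick H0
  Q 23.5.104.11: descend 0 ; hops seen [H2] ; pick H2
  - 216.0.0.0/6 clear@6
  add 157.198.192.0/18 -> H0 at depth 18
  add 0.0.0.0/0 -> H0 at depth 0

== LOOKUPS ==
["H0","H0","H0","H0","H0","H2"]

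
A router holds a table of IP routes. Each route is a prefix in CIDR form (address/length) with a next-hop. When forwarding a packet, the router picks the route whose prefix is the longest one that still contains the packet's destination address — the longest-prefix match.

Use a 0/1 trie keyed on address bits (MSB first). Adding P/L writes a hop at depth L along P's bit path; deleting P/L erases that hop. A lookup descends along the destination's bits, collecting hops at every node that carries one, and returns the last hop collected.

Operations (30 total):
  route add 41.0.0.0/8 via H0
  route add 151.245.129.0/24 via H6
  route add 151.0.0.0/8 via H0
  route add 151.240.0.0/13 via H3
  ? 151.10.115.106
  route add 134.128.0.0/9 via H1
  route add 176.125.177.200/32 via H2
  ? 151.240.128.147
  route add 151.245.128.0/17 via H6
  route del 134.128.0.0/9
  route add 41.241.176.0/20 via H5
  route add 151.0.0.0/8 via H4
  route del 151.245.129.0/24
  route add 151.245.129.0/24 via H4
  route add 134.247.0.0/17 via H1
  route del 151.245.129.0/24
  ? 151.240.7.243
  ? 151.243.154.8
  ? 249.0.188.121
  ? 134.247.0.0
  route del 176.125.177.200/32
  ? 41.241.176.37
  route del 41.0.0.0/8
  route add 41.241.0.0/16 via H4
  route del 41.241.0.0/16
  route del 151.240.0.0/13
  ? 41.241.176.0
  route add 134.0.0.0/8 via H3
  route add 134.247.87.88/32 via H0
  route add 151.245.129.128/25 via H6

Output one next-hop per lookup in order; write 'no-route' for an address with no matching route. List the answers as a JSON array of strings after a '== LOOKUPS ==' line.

Process each operation:
  add 41.0.0.0/8 -> H0 at depth 8
  add 151.245.129.0/24 -> H6 at depth 24
  add 151.0.0.0/8 -> H0 at depth 8
  add 151.240.0.0/13 -> H3 at depth 13
  lookup 151.10.115.106: bits 10010111 walk d0:-→d1:-→d2:-→d3:-→d4:-→d5:-→d6:-→d7:-→d8:H0 -> H0
  add 134.128.0.0/9 -> H1 at depth 9
  add 176.125.177.200/32 -> H2 at depth 32
  lookup 151.240.128.147: bits 1001011111110 walk d0:-→d1:-→d2:-→d3:-→d4:-→d5:-→d6:-→d7:-→d8:H0→d9:-→d10:-→d11:-→d12:-→d13:H3 -> H3
  add 151.245.128.0/17 -> H6 at depth 17
  - 134.128.0.0/9 clear@9
  add 41.241.176.0/20 -> H5 at depth 20
  add 151.0.0.0/8 -> H4 at depth 8
  - 151.245.129.0/24 clear@24
  add 151.245.129.0/24 -> H4 at depth 24
  add 134.247.0.0/17 -> H1 at depth 17
  - 151.245.129.0/24 clear@24
  lookup 151.240.7.243: bits 1001011111110 walk d0:-→d1:-→d2:-→d3:-→d4:-→d5:-→d6:-→d7:-→d8:H4→d9:-→d10:-→d11:-→d12:-→d13:H3 -> H3
  lookup 151.243.154.8: bits 1001011111110 walk d0:-→d1:-→d2:-→d3:-→d4:-→d5:-→d6:-→d7:-→d8:H4→d9:-→d10:-→d11:-→d12:-→d13:H3 -> H3
  lookup 249.0.188.121: bits 1 walk d0:-→d1:- -> no-route
  lookup 134.247.0.0: bits 10000110111101110 walk d0:-→d1:-→d2:-→d3:-→d4:-→d5:-→d6:-→d7:-→d8:-→d9:-→d10:-→d11:-→d12:-→d13:-→d14:-→d15:-→d16:-→d17:H1 -> H1
  - 176.125.177.200/32 clear@32
  lookup 41.241.176.37: bits 00101001111100011011 walk d0:-→d1:-→d2:-→d3:-→d4:-→d5:-→d6:-→d7:-→d8:H0→d9:-→d10:-→d11:-→d12:-→d13:-→d14:-→d15:-→d16:-→d17:-→d18:-→d19:-→d20:H5 -> H5
  - 41.0.0.0/8 clear@8
  add 41.241.0.0/16 -> H4 at depth 16
  - 41.241.0.0/16 clear@16
  - 151.240.0.0/13 clear@13
  lookup 41.241.176.0: bits 00101001111100011011 walk d0:-→d1:-→d2:-→d3:-→d4:-→d5:-→d6:-→d7:-→d8:-→d9:-→d10:-→d11:-→d12:-→d13:-→d14:-→d15:-→d16:-→d17:-→d18:-→d19:-→d20:H5 -> H5
  add 134.0.0.0/8 -> H3 at depth 8
  add 134.247.87.88/32 -> H0 at depth 32
  add 151.245.129.128/25 -> H6 at depth 25

== LOOKUPS ==
["H0","H3","H3","H3","no-route","H1","H5","H5"]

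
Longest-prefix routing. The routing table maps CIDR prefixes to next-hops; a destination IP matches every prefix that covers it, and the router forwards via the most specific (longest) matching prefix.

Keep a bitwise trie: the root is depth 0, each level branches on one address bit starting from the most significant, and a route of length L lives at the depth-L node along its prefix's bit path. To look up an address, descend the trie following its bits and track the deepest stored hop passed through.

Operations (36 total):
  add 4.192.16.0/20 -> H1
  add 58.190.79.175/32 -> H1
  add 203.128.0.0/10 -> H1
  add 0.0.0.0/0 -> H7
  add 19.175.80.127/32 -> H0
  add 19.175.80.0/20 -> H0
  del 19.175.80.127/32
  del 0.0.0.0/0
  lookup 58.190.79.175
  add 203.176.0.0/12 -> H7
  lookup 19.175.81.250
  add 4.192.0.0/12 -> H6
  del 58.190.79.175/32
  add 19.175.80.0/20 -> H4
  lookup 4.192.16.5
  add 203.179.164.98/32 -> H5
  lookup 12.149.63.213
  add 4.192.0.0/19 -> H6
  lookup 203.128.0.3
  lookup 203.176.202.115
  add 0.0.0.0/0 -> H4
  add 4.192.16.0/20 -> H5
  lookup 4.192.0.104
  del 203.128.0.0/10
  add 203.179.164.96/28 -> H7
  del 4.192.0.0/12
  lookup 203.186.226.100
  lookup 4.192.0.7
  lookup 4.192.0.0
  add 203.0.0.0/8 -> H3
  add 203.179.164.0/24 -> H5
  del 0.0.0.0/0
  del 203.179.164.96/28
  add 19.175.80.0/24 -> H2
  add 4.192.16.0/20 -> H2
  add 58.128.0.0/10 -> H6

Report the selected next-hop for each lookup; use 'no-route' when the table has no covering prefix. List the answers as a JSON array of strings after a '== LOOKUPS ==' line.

Trace:
  + 4.192.16.0/20 (H1) depth=20
  + 58.190.79.175/32 (H1) depth=32
  + 203.128.0.0/10 (H1) depth=10
  + 0.0.0.0/0 (H7) depth=0
  + 19.175.80.127/32 (H0) depth=32
  + 19.175.80.0/20 (H0) depth=20
  del 19.175.80.127/32 (clear depth 32)
  del 0.0.0.0/0 (clear depth 0)
  lookup 58.190.79.175: bits 00111010101111100100111110101111 walk d0:-→d1:-→d2:-→d3:-→d4:-→d5:-→d6:-→d7:-→d8:-→d9:-→d10:-→d11:-→d12:-→d13:-→d14:-→d15:-→d16:-→d17:-→d18:-→d19:-→d20:-→d21:-→d22:-→d23:-→d24:-→d25:-→d26:-→d27:-→d28:-→d29:-→d30:-→d31:-→d32:H1 -> H1
  + 203.176.0.0/12 (H7) depth=12
  lookup 19.175.81.250: bits 00010011101011110101000 walk d0:-→d1:-→d2:-→d3:-→d4:-→d5:-→d6:-→d7:-→d8:-→d9:-→d10:-→d11:-→d12:-→d13:-→d14:-→d15:-→d16:-→d17:-→d18:-→d19:-→d20:H0→d21:-→d22:-→d23:- -> H0
  + 4.192.0.0/12 (H6) depth=12
  del 58.190.79.175/32 (clear depth 32)
  + 19.175.80.0/20 (H4) depth=20
  lookup 4.192.16.5: bits 00000100110000000001 walk d0:-→d1:-→d2:-→d3:-→d4:-→d5:-→d6:-→d7:-→d8:-→d9:-→d10:-→d11:-→d12:H6→d13:-→d14:-→d15:-→d16:-→d17:-→d18:-→d19:-→d20:H1 -> H1
  + 203.179.164.98/32 (H5) depth=32
  lookup 12.149.63.213: bits 0000 walk d0:-→d1:-→d2:-→d3:-→d4:- -> no-route
  + 4.192.0.0/19 (H6) depth=19
  lookup 203.128.0.3: bits 1100101110 walk d0:-→d1:-→d2:-→d3:-→d4:-→d5:-→d6:-→d7:-→d8:-→d9:-→d10:H1 -> H1
  lookup 203.176.202.115: bits 11001011101100 walk d0:-→d1:-→d2:-→d3:-→d4:-→d5:-→d6:-→d7:-→d8:-→d9:-→d10:H1→d11:-→d12:H7→d13:-→d14:- -> H7
  + 0.0.0.0/0 (H4) depth=0
  + 4.192.16.0/20 (H5) depth=20
  lookup 4.192.0.104: bits 0000010011000000000 walk d0:H4→d1:-→d2:-→d3:-→d4:-→d5:-→d6:-→d7:-→d8:-→d9:-→d10:-→d11:-→d12:H6→d13:-→d14:-→d15:-→d16:-→d17:-→d18:-→d19:H6 -> H6
  del 203.128.0.0/10 (clear depth 10)
  + 203.179.164.96/28 (H7) depth=28
  del 4.192.0.0/12 (clear depth 12)
  lookup 203.186.226.100: bits 110010111011 walk d0:H4→d1:-→d2:-→d3:-→d4:-→d5:-→d6:-→d7:-→d8:-→d9:-→d10:-→d11:-→d12:H7 -> H7
  lookup 4.192.0.7: bits 0000010011000000000 walk d0:H4→d1:-→d2:-→d3:-→d4:-→d5:-→d6:-→d7:-→d8:-→d9:-→d10:-→d11:-→d12:-→d13:-→d14:-→d15:-→d16:-→d17:-→d18:-→d19:H6 -> H6
  lookup 4.192.0.0: bits 0000010011000000000 walk d0:H4→d1:-→d2:-→d3:-→d4:-→d5:-→d6:-→d7:-→d8:-→d9:-→d10:-→d11:-→d12:-→d13:-→d14:-→d15:-→d16:-→d17:-→d18:-→d19:H6 -> H6
  + 203.0.0.0/8 (H3) depth=8
  + 203.179.164.0/24 (H5) depth=24
  del 0.0.0.0/0 (clear depth 0)
  del 203.179.164.96/28 (clear depth 28)
  + 19.175.80.0/24 (H2) depth=24
  + 4.192.16.0/20 (H2) depth=20
  + 58.128.0.0/10 (H6) depth=10

== LOOKUPS ==
["H1","H0","H1","no-route","H1","H7","H6","H7","H6","H6"]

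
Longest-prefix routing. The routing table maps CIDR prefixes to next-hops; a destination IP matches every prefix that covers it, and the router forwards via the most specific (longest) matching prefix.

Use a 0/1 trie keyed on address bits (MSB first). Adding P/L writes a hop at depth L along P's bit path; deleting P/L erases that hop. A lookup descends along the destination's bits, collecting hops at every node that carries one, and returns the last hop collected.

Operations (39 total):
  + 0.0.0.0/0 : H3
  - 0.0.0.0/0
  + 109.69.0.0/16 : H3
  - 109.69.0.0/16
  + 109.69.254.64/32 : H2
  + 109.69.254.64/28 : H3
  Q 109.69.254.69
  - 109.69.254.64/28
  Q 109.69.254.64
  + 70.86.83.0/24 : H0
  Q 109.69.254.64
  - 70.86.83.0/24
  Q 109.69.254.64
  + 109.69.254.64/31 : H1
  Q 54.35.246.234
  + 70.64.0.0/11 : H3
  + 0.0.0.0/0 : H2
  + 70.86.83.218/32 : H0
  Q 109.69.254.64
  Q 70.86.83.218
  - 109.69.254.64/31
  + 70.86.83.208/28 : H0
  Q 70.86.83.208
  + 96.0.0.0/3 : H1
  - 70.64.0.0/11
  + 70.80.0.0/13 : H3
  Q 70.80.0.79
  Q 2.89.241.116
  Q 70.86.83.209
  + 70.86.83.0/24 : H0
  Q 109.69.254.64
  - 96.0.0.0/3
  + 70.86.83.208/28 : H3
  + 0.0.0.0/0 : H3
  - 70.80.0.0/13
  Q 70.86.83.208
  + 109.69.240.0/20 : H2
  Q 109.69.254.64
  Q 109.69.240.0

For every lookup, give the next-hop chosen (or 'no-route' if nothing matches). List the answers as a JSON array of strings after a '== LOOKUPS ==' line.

Process each operation:
  add 0.0.0.0/0 -> H3 at depth 0
  - 0.0.0.0/0 clear@0
  add 109.69.0.0/16 -> H3 at depth 16
  - 109.69.0.0/16 clear@16
  add 109.69.254.64/32 -> H2 at depth 32
  add 109.69.254.64/28 -> H3 at depth 28
  Q 109.69.254.69: descend 01101101010001011111111001000 ; hops seen [H3] ; pick H3
  - 109.69.254.64/28 clear@28
  Q 109.69.254.64: descend 01101101010001011111111001000000 ; hops seen [H2] ; pick H2
  add 70.86.83.0/24 -> H0 at depth 24
  Q 109.69.254.64: descend 01101101010001011111111001000000 ; hops seen [H2] ; pick H2
  - 70.86.83.0/24 clear@24
  Q 109.69.254.64: descend 01101101010001011111111001000000 ; hops seen [H2] ; pick H2
  add 109.69.254.64/31 -> H1 at depth 31
  Q 54.35.246.234: descend 0 ; hops seen [∅] ; pick no-route
  add 70.64.0.0/11 -> H3 at depth 11
  add 0.0.0.0/0 -> H2 at depth 0
  add 70.86.83.218/32 -> H0 at depth 32
  Q 109.69.254.64: descend 01101101010001011111111001000000 ; hops seen [H2,H1,H2] ; pick H2
  Q 70.86.83.218: descend 01000110010101100101001111011010 ; hops seen [H2,H3,H0] ; pick H0
  - 109.69.254.64/31 clear@31
  add 70.86.83.208/28 -> H0 at depth 28
  Q 70.86.83.208: descend 0100011001010110010100111101 ; hops seen [H2,H3,H0] ; pick H0
  add 96.0.0.0/3 -> H1 at depth 3
  - 70.64.0.0/11 clear@11
  add 70.80.0.0/13 -> H3 at depth 13
  Q 70.80.0.79: descend 0100011001010 ; hops seen [H2,H3] ; pick H3
  Q 2.89.241.116: descend 0 ; hops seen [H2] ; pick H2
  Q 70.86.83.209: descend 0100011001010110010100111101 ; hops seen [H2,H3,H0] ; pick H0
  add 70.86.83.0/24 -> H0 at depth 24
  Q 109.69.254.64: descend 01101101010001011111111001000000 ; hops seen [H2,H1,H2] ; pick H2
  - 96.0.0.0/3 clear@3
  add 70.86.83.208/28 -> H3 at depth 28
  add 0.0.0.0/0 -> H3 at depth 0
  - 70.80.0.0/13 clear@13
  Q 70.86.83.208: descend 0100011001010110010100111101 ; hops seen [H3,H0,H3] ; pick H3
  add 109.69.240.0/20 -> H2 at depth 20
  Q 109.69.254.64: descend 01101101010001011111111001000000 ; hops seen [H3,H2,H2] ; pick H2
  Q 109.69.240.0: descend 01101101010001011111 ; hops seen [H3,H2] ; pick H2

== LOOKUPS ==
["H3","H2","H2","H2","no-route","H2","H0","H0","H3","H2","H0","H2","H3","H2","H2"]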